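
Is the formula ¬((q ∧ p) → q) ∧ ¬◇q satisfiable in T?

1. ¬((q ∧ p) → q) ∧ ¬◇q, 0
2. ¬((q ∧ p) → q), 0
3. ¬◇q, 0
4. q ∧ p, 0
5. ¬q, 0
6. q, 0
7. p, 0
Accessibility: 0R0
Branch closes: q and ¬q both at 0.
All branches of the tableau close; one closing branch shown above.

Unsatisfiable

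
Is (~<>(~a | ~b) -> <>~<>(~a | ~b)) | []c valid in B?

Valid in B

Tableau for the negation ~((~<>(~a | ~b) -> <>~<>(~a | ~b)) | []c):
1. ~((~<>(~a | ~b) -> <>~<>(~a | ~b)) | []c), u
2. ~(~<>(~a | ~b) -> <>~<>(~a | ~b)), u   [~|-rule on 1]
3. ~[]c, u   [~|-rule on 1]
4. ~<>(~a | ~b), u   [~->-rule on 2]
5. ~<>~<>(~a | ~b), u   [~->-rule on 2]
6. ~(~a | ~b), u   [~<>-rule on 4 via uRu]
7. a, u   [~|-rule on 6]
8. b, u   [~|-rule on 6]
9. <>(~a | ~b), u   [~<>-rule on 5 via uRu]
10. ~c, v   [~[]-rule on 3: fresh world v, uRv]
11. ~(~a | ~b), v   [~<>-rule on 4 via uRv]
12. a, v   [~|-rule on 11]
13. b, v   [~|-rule on 11]
14. <>(~a | ~b), v   [~<>-rule on 5 via uRv]
15. ~a | ~b, w   [<>-rule on 9: fresh world w, uRw]
16. ~(~a | ~b), w   [~<>-rule on 4 via uRw]
17. a, w   [~|-rule on 16]
18. b, w   [~|-rule on 16]
19. <>(~a | ~b), w   [~<>-rule on 5 via uRw]
20. ~b, w   [|-rule on 15 (branches; this branch)]
Accessibility: uRu, uRv, uRw, vRu, vRv, wRu, wRw
Branch closes: b and ~b both at w.
All branches of the negation close; one closing branch shown above.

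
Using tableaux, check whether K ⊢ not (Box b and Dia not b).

Tableau for the negation Box b and Dia not b:
1. Box b and Dia not b, u
2. Box b, u
3. Dia not b, u
4. not b, v
5. b, v
Accessibility: uRv
Branch closes: b and not b both at v.
Every branch of the negation's tableau closes; the branch above is one of them.

Valid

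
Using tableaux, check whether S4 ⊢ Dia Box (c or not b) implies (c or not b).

No, not valid

Tableau for the negation not (Dia Box (c or not b) implies (c or not b)):
1. not (Dia Box (c or not b) implies (c or not b)), w0
2. Dia Box (c or not b), w0
3. not (c or not b), w0
4. not c, w0
5. b, w0
6. Box (c or not b), w1
7. c or not b, w1
8. not b, w1
Accessibility: w0Rw0, w0Rw1, w1Rw1
The negation has an open branch (countermodel exists).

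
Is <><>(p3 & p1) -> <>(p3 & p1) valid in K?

Not valid

Tableau for the negation ~(<><>(p3 & p1) -> <>(p3 & p1)):
1. ~(<><>(p3 & p1) -> <>(p3 & p1)), w0
2. <><>(p3 & p1), w0   [~->-rule on 1]
3. ~<>(p3 & p1), w0   [~->-rule on 1]
4. <>(p3 & p1), w1   [<>-rule on 2: fresh world w1, w0Rw1]
5. ~(p3 & p1), w1   [~<>-rule on 3 via w0Rw1]
6. ~p1, w1   [~&-rule on 5 (branches; this branch)]
7. p3 & p1, w2   [<>-rule on 4: fresh world w2, w1Rw2]
8. p3, w2   [&-rule on 7]
9. p1, w2   [&-rule on 7]
Accessibility: w0Rw1, w1Rw2
The negation has an open branch (countermodel exists).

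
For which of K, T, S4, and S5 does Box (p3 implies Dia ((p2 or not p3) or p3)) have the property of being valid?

T-tableau for the negation not Box (p3 implies Dia ((p2 or not p3) or p3)):
1. not Box (p3 implies Dia ((p2 or not p3) or p3)), 0
2. not (p3 implies Dia ((p2 or not p3) or p3)), 1
3. p3, 1
4. not Dia ((p2 or not p3) or p3), 1
5. not ((p2 or not p3) or p3), 1
6. not (p2 or not p3), 1
7. not p3, 1
Accessibility: 0R0, 0R1, 1R1
Branch closes: p3 and not p3 both at 1.
Every branch closes (one shown): valid in T, hence also in S4, S5 (every theorem of T is a theorem of S4 and S5).
K-tableau for the negation not Box (p3 implies Dia ((p2 or not p3) or p3)):
1. not Box (p3 implies Dia ((p2 or not p3) or p3)), 0
2. not (p3 implies Dia ((p2 or not p3) or p3)), 1
3. p3, 1
4. not Dia ((p2 or not p3) or p3), 1
Accessibility: 0R1
Complete open branch: countermodel on a K-frame, so not valid in K.

T, S4, S5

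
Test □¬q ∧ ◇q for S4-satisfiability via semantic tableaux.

1. □¬q ∧ ◇q, u
2. □¬q, u
3. ◇q, u
4. ¬q, u
5. q, v
6. ¬q, v
Accessibility: uRu, uRv, vRv
Branch closes: q and ¬q both at v.
All branches of the tableau close; one closing branch shown above.

Unsatisfiable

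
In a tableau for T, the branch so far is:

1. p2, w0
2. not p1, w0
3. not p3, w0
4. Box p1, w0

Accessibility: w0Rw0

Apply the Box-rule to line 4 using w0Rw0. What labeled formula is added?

p1, w0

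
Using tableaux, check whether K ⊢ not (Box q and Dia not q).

Yes, valid

Tableau for the negation Box q and Dia not q:
1. Box q and Dia not q, u
2. Box q, u
3. Dia not q, u
4. not q, v
5. q, v
Accessibility: uRv
Branch closes: q and not q both at v.
Every branch of the negation's tableau closes; the branch above is one of them.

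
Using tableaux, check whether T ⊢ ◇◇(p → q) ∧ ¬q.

Not valid

Tableau for the negation ¬(◇◇(p → q) ∧ ¬q):
1. ¬(◇◇(p → q) ∧ ¬q), 0
2. q, 0
Accessibility: 0R0
The negation has an open branch (countermodel exists).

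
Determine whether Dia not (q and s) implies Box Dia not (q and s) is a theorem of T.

No, not valid

Tableau for the negation not (Dia not (q and s) implies Box Dia not (q and s)):
1. not (Dia not (q and s) implies Box Dia not (q and s)), u
2. Dia not (q and s), u
3. not Box Dia not (q and s), u
4. not (q and s), v
5. not s, v
6. not Dia not (q and s), w
7. q and s, w
8. q, w
9. s, w
Accessibility: uRu, uRv, uRw, vRv, wRw
The negation has an open branch (countermodel exists).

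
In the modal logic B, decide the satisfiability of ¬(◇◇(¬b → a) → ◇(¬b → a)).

1. ¬(◇◇(¬b → a) → ◇(¬b → a)), 0
2. ◇◇(¬b → a), 0   [¬→-rule on 1]
3. ¬◇(¬b → a), 0   [¬→-rule on 1]
4. ¬(¬b → a), 0   [¬◇-rule on 3 via 0R0]
5. ¬b, 0   [¬→-rule on 4]
6. ¬a, 0   [¬→-rule on 4]
7. ◇(¬b → a), 1   [◇-rule on 2: fresh world 1, 0R1]
8. ¬(¬b → a), 1   [¬◇-rule on 3 via 0R1]
9. ¬b, 1   [¬→-rule on 8]
10. ¬a, 1   [¬→-rule on 8]
11. ¬b → a, 2   [◇-rule on 7: fresh world 2, 1R2]
12. a, 2   [→-rule on 11 (branches; this branch)]
Accessibility: 0R0, 0R1, 1R0, 1R1, 1R2, 2R1, 2R2

Satisfiable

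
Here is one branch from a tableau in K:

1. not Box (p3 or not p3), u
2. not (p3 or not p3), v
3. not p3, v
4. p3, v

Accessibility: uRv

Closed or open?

Both p3 and not p3 appear at v.

Closed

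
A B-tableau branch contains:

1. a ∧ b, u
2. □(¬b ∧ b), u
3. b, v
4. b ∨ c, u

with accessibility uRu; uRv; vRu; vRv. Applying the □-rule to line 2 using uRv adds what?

¬b ∧ b, v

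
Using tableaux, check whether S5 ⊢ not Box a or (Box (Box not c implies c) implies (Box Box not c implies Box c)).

Tableau for the negation not (not Box a or (Box (Box not c implies c) implies (Box Box not c implies Box c))):
1. not (not Box a or (Box (Box not c implies c) implies (Box Box not c implies Box c))), w0
2. Box a, w0   [neg-or-rule on 1]
3. not (Box (Box not c implies c) implies (Box Box not c implies Box c)), w0   [neg-or-rule on 1]
4. Box (Box not c implies c), w0   [neg-implies-rule on 3]
5. not (Box Box not c implies Box c), w0   [neg-implies-rule on 3]
6. Box Box not c, w0   [neg-implies-rule on 5]
7. not Box c, w0   [neg-implies-rule on 5]
8. a, w0   [Box-rule on 2 via w0Rw0]
9. Box not c implies c, w0   [Box-rule on 4 via w0Rw0]
10. Box not c, w0   [Box-rule on 6 via w0Rw0]
11. not c, w0   [Box-rule on 10 via w0Rw0]
12. not Box not c, w0   [implies-rule on 9 (branches; this branch)]
13. not c, w1   [neg-Box-rule on 7: fresh world w1, w0Rw1]
14. a, w1   [Box-rule on 2 via w0Rw1]
15. Box not c implies c, w1   [Box-rule on 4 via w0Rw1]
16. Box not c, w1   [Box-rule on 6 via w0Rw1]
17. not Box not c, w1   [implies-rule on 15 (branches; this branch)]
18. c, w2   [neg-Box-rule on 12: fresh world w2, w0Rw2]
19. a, w2   [Box-rule on 2 via w0Rw2]
20. Box not c implies c, w2   [Box-rule on 4 via w0Rw2]
21. Box not c, w2   [Box-rule on 6 via w0Rw2]
22. not c, w2   [Box-rule on 10 via w0Rw2]
Accessibility: w0Rw0, w0Rw1, w0Rw2, w1Rw0, w1Rw1, w1Rw2, w2Rw0, w2Rw1, w2Rw2
Branch closes: c and not c both at w2.
Every branch of the negation's tableau closes; the branch above is one of them.

Valid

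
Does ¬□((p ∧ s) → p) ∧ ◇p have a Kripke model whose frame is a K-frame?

1. ¬□((p ∧ s) → p) ∧ ◇p, w0
2. ¬□((p ∧ s) → p), w0   [∧-rule on 1]
3. ◇p, w0   [∧-rule on 1]
4. ¬((p ∧ s) → p), w1   [¬□-rule on 2: fresh world w1, w0Rw1]
5. p ∧ s, w1   [¬→-rule on 4]
6. ¬p, w1   [¬→-rule on 4]
7. p, w1   [∧-rule on 5]
8. s, w1   [∧-rule on 5]
Accessibility: w0Rw1
Branch closes: p and ¬p both at w1.
All branches of the tableau close; one closing branch shown above.

Unsatisfiable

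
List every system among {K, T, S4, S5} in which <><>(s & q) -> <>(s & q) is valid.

T-tableau for the negation ~(<><>(s & q) -> <>(s & q)):
1. ~(<><>(s & q) -> <>(s & q)), 0
2. <><>(s & q), 0   [~->-rule on 1]
3. ~<>(s & q), 0   [~->-rule on 1]
4. ~(s & q), 0   [~<>-rule on 3 via 0R0]
5. ~q, 0   [~&-rule on 4 (branches; this branch)]
6. <>(s & q), 1   [<>-rule on 2: fresh world 1, 0R1]
7. ~(s & q), 1   [~<>-rule on 3 via 0R1]
8. ~q, 1   [~&-rule on 7 (branches; this branch)]
9. s & q, 2   [<>-rule on 6: fresh world 2, 1R2]
10. s, 2   [&-rule on 9]
11. q, 2   [&-rule on 9]
Accessibility: 0R0, 0R1, 1R1, 1R2, 2R2
Complete open branch: countermodel on a T-frame, so not valid in T, nor in K (the same frame is also a K-frame).
S4-tableau for the negation ~(<><>(s & q) -> <>(s & q)):
1. ~(<><>(s & q) -> <>(s & q)), 0
2. <><>(s & q), 0   [~->-rule on 1]
3. ~<>(s & q), 0   [~->-rule on 1]
4. ~(s & q), 0   [~<>-rule on 3 via 0R0]
5. ~q, 0   [~&-rule on 4 (branches; this branch)]
6. <>(s & q), 1   [<>-rule on 2: fresh world 1, 0R1]
7. ~(s & q), 1   [~<>-rule on 3 via 0R1]
8. ~q, 1   [~&-rule on 7 (branches; this branch)]
9. s & q, 2   [<>-rule on 6: fresh world 2, 1R2]
10. s, 2   [&-rule on 9]
11. q, 2   [&-rule on 9]
12. ~(s & q), 2   [~<>-rule on 3 via 0R2]
13. ~q, 2   [~&-rule on 12 (branches; this branch)]
Accessibility: 0R0, 0R1, 0R2, 1R1, 1R2, 2R2
Branch closes: q and ~q both at 2.
Every branch closes (one shown): valid in S4, hence also in S5 (every theorem of S4 is a theorem of S5).

S4, S5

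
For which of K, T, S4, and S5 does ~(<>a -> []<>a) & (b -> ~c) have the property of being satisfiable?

S5-tableau for the formula:
1. ~(<>a -> []<>a) & (b -> ~c), u
2. ~(<>a -> []<>a), u   [&-rule on 1]
3. b -> ~c, u   [&-rule on 1]
4. <>a, u   [~->-rule on 2]
5. ~[]<>a, u   [~->-rule on 2]
6. ~c, u   [->-rule on 3 (branches; this branch)]
7. a, v   [<>-rule on 4: fresh world v, uRv]
8. ~<>a, w   [~[]-rule on 5: fresh world w, uRw]
9. ~a, u   [~<>-rule on 8 via wRu]
10. ~a, v   [~<>-rule on 8 via wRv]
Accessibility: uRu, uRv, uRw, vRu, vRv, vRw, wRu, wRv, wRw
Branch closes: a and ~a both at v.
Every branch closes (one shown): unsatisfiable in S5.
S4-tableau for the formula:
1. ~(<>a -> []<>a) & (b -> ~c), u
2. ~(<>a -> []<>a), u   [&-rule on 1]
3. b -> ~c, u   [&-rule on 1]
4. <>a, u   [~->-rule on 2]
5. ~[]<>a, u   [~->-rule on 2]
6. ~c, u   [->-rule on 3 (branches; this branch)]
7. a, v   [<>-rule on 4: fresh world v, uRv]
8. ~<>a, w   [~[]-rule on 5: fresh world w, uRw]
9. ~a, w   [~<>-rule on 8 via wRw]
Accessibility: uRu, uRv, uRw, vRv, wRw
Complete open branch: satisfiable in S4, hence also in K, T (this S4-model is also a K-model and a T-model).

K, T, S4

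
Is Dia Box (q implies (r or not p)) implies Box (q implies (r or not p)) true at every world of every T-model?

No, not valid

Tableau for the negation not (Dia Box (q implies (r or not p)) implies Box (q implies (r or not p))):
1. not (Dia Box (q implies (r or not p)) implies Box (q implies (r or not p))), u
2. Dia Box (q implies (r or not p)), u
3. not Box (q implies (r or not p)), u
4. Box (q implies (r or not p)), v
5. q implies (r or not p), v
6. r or not p, v
7. not p, v
8. not (q implies (r or not p)), w
9. q, w
10. not (r or not p), w
11. not r, w
12. p, w
Accessibility: uRu, uRv, uRw, vRv, wRw
The negation has an open branch (countermodel exists).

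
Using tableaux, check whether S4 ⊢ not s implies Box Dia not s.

Tableau for the negation not (not s implies Box Dia not s):
1. not (not s implies Box Dia not s), w0
2. not s, w0
3. not Box Dia not s, w0
4. not Dia not s, w1
5. s, w1
Accessibility: w0Rw0, w0Rw1, w1Rw1
The negation has an open branch (countermodel exists).

Invalid (countermodel exists)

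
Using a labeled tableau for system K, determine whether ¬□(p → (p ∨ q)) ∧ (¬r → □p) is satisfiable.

Unsatisfiable

1. ¬□(p → (p ∨ q)) ∧ (¬r → □p), u
2. ¬□(p → (p ∨ q)), u   [∧-rule on 1]
3. ¬r → □p, u   [∧-rule on 1]
4. □p, u   [→-rule on 3 (branches; this branch)]
5. ¬(p → (p ∨ q)), v   [¬□-rule on 2: fresh world v, uRv]
6. p, v   [¬→-rule on 5]
7. ¬(p ∨ q), v   [¬→-rule on 5]
8. ¬p, v   [¬∨-rule on 7]
9. ¬q, v   [¬∨-rule on 7]
Accessibility: uRv
Branch closes: p and ¬p both at v.
All branches of the tableau close; one closing branch shown above.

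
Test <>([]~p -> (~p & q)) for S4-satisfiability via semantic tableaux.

Satisfiable (open branch found)

1. <>([]~p -> (~p & q)), w0
2. []~p -> (~p & q), w1   [<>-rule on 1: fresh world w1, w0Rw1]
3. ~p & q, w1   [->-rule on 2 (branches; this branch)]
4. ~p, w1   [&-rule on 3]
5. q, w1   [&-rule on 3]
Accessibility: w0Rw0, w0Rw1, w1Rw1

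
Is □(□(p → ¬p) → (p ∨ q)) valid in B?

Not valid

Tableau for the negation ¬□(□(p → ¬p) → (p ∨ q)):
1. ¬□(□(p → ¬p) → (p ∨ q)), w0
2. ¬(□(p → ¬p) → (p ∨ q)), w1
3. □(p → ¬p), w1
4. ¬(p ∨ q), w1
5. ¬p, w1
6. ¬q, w1
7. p → ¬p, w0
8. p → ¬p, w1
9. ¬p, w0
Accessibility: w0Rw0, w0Rw1, w1Rw0, w1Rw1
The negation has an open branch (countermodel exists).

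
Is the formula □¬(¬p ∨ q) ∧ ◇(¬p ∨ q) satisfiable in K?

Unsatisfiable (every branch closes)

1. □¬(¬p ∨ q) ∧ ◇(¬p ∨ q), w0
2. □¬(¬p ∨ q), w0
3. ◇(¬p ∨ q), w0
4. ¬p ∨ q, w1
5. ¬(¬p ∨ q), w1
6. p, w1
7. ¬q, w1
8. q, w1
Accessibility: w0Rw1
Branch closes: q and ¬q both at w1.
Every branch closes; the branch above is one of them.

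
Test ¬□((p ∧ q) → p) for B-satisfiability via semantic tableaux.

1. ¬□((p ∧ q) → p), u
2. ¬((p ∧ q) → p), v
3. p ∧ q, v
4. ¬p, v
5. p, v
6. q, v
Accessibility: uRu, uRv, vRu, vRv
Branch closes: p and ¬p both at v.
Every branch closes; the branch above is one of them.

Unsatisfiable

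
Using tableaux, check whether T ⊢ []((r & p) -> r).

Tableau for the negation ~[]((r & p) -> r):
1. ~[]((r & p) -> r), u
2. ~((r & p) -> r), v
3. r & p, v
4. ~r, v
5. r, v
6. p, v
Accessibility: uRu, uRv, vRv
Branch closes: r and ~r both at v.
Every branch of the negation's tableau closes; the branch above is one of them.

Yes, valid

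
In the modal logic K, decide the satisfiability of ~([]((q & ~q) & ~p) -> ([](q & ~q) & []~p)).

No, unsatisfiable

1. ~([]((q & ~q) & ~p) -> ([](q & ~q) & []~p)), w0
2. []((q & ~q) & ~p), w0
3. ~([](q & ~q) & []~p), w0
4. ~[](q & ~q), w0
5. ~(q & ~q), w1
6. (q & ~q) & ~p, w1
7. q & ~q, w1
8. ~p, w1
9. q, w1
10. ~q, w1
Accessibility: w0Rw1
Branch closes: q and ~q both at w1.
All branches of the tableau close; one closing branch shown above.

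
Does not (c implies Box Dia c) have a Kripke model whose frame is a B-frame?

Unsatisfiable

1. not (c implies Box Dia c), w0
2. c, w0   [neg-implies-rule on 1]
3. not Box Dia c, w0   [neg-implies-rule on 1]
4. not Dia c, w1   [neg-Box-rule on 3: fresh world w1, w0Rw1]
5. not c, w0   [neg-Dia-rule on 4 via w1Rw0]
Accessibility: w0Rw0, w0Rw1, w1Rw0, w1Rw1
Branch closes: c and not c both at w0.
All branches of the tableau close; one closing branch shown above.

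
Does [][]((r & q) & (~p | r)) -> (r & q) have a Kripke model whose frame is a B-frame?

Satisfiable

1. [][]((r & q) & (~p | r)) -> (r & q), u
2. r & q, u   [->-rule on 1 (branches; this branch)]
3. r, u   [&-rule on 2]
4. q, u   [&-rule on 2]
Accessibility: uRu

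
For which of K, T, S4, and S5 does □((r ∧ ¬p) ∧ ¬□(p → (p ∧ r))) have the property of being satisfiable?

T-tableau for the formula:
1. □((r ∧ ¬p) ∧ ¬□(p → (p ∧ r))), u
2. (r ∧ ¬p) ∧ ¬□(p → (p ∧ r)), u
3. r ∧ ¬p, u
4. ¬□(p → (p ∧ r)), u
5. r, u
6. ¬p, u
7. ¬(p → (p ∧ r)), v
8. p, v
9. ¬(p ∧ r), v
10. (r ∧ ¬p) ∧ ¬□(p → (p ∧ r)), v
11. r ∧ ¬p, v
12. ¬□(p → (p ∧ r)), v
13. r, v
14. ¬p, v
Accessibility: uRu, uRv, vRv
Branch closes: p and ¬p both at v.
Every branch closes (one shown): unsatisfiable in T, hence also in S4, S5 (every S4/S5-frame is a T-frame).
K-tableau for the formula:
1. □((r ∧ ¬p) ∧ ¬□(p → (p ∧ r))), u
Complete open branch: satisfiable in K.

K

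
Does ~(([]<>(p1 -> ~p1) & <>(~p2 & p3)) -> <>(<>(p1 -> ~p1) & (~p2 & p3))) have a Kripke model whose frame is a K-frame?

1. ~(([]<>(p1 -> ~p1) & <>(~p2 & p3)) -> <>(<>(p1 -> ~p1) & (~p2 & p3))), w0
2. []<>(p1 -> ~p1) & <>(~p2 & p3), w0   [~->-rule on 1]
3. ~<>(<>(p1 -> ~p1) & (~p2 & p3)), w0   [~->-rule on 1]
4. []<>(p1 -> ~p1), w0   [&-rule on 2]
5. <>(~p2 & p3), w0   [&-rule on 2]
6. ~p2 & p3, w1   [<>-rule on 5: fresh world w1, w0Rw1]
7. ~p2, w1   [&-rule on 6]
8. p3, w1   [&-rule on 6]
9. ~(<>(p1 -> ~p1) & (~p2 & p3)), w1   [~<>-rule on 3 via w0Rw1]
10. <>(p1 -> ~p1), w1   [[]-rule on 4 via w0Rw1]
11. ~<>(p1 -> ~p1), w1   [~&-rule on 9 (branches; this branch)]
12. p1 -> ~p1, w2   [<>-rule on 10: fresh world w2, w1Rw2]
13. ~(p1 -> ~p1), w2   [~<>-rule on 11 via w1Rw2]
14. p1, w2   [~->-rule on 13]
15. ~p1, w2   [->-rule on 12 (branches; this branch)]
Accessibility: w0Rw1, w1Rw2
Branch closes: p1 and ~p1 both at w2.
All branches of the tableau close; one closing branch shown above.

No, unsatisfiable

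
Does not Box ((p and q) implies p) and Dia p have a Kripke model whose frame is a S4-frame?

1. not Box ((p and q) implies p) and Dia p, 0
2. not Box ((p and q) implies p), 0   [and-rule on 1]
3. Dia p, 0   [and-rule on 1]
4. not ((p and q) implies p), 1   [neg-Box-rule on 2: fresh world 1, 0R1]
5. p and q, 1   [neg-implies-rule on 4]
6. not p, 1   [neg-implies-rule on 4]
7. p, 1   [and-rule on 5]
8. q, 1   [and-rule on 5]
Accessibility: 0R0, 0R1, 1R1
Branch closes: p and not p both at 1.
Every branch closes; the branch above is one of them.

Unsatisfiable (every branch closes)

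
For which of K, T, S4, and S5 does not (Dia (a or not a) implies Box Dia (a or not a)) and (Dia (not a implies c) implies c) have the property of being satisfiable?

K-tableau for the formula:
1. not (Dia (a or not a) implies Box Dia (a or not a)) and (Dia (not a implies c) implies c), 0
2. not (Dia (a or not a) implies Box Dia (a or not a)), 0
3. Dia (not a implies c) implies c, 0
4. Dia (a or not a), 0
5. not Box Dia (a or not a), 0
6. c, 0
7. a or not a, 1
8. not a, 1
9. not Dia (a or not a), 2
Accessibility: 0R1, 0R2
Complete open branch: satisfiable in K.
T-tableau for the formula:
1. not (Dia (a or not a) implies Box Dia (a or not a)) and (Dia (not a implies c) implies c), 0
2. not (Dia (a or not a) implies Box Dia (a or not a)), 0
3. Dia (not a implies c) implies c, 0
4. Dia (a or not a), 0
5. not Box Dia (a or not a), 0
6. not Dia (not a implies c), 0
7. not (not a implies c), 0
8. not a, 0
9. not c, 0
10. a or not a, 1
11. not (not a implies c), 1
12. not a, 1
13. not c, 1
14. not Dia (a or not a), 2
15. not (not a implies c), 2
16. not a, 2
17. not c, 2
18. not (a or not a), 2
19. a, 2
Accessibility: 0R0, 0R1, 0R2, 1R1, 2R2
Branch closes: a and not a both at 2.
Every branch closes (one shown): unsatisfiable in T, hence also in S4, S5 (every S4/S5-frame is a T-frame).

K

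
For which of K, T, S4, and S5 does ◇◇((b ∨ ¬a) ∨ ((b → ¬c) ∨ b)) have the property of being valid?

T, S4, S5

T-tableau for the negation ¬◇◇((b ∨ ¬a) ∨ ((b → ¬c) ∨ b)):
1. ¬◇◇((b ∨ ¬a) ∨ ((b → ¬c) ∨ b)), 0
2. ¬◇((b ∨ ¬a) ∨ ((b → ¬c) ∨ b)), 0
3. ¬((b ∨ ¬a) ∨ ((b → ¬c) ∨ b)), 0
4. ¬(b ∨ ¬a), 0
5. ¬((b → ¬c) ∨ b), 0
6. ¬b, 0
7. a, 0
8. ¬(b → ¬c), 0
9. b, 0
10. c, 0
Accessibility: 0R0
Branch closes: b and ¬b both at 0.
Every branch closes (one shown): valid in T, hence also in S4, S5 (every theorem of T is a theorem of S4 and S5).
K-tableau for the negation ¬◇◇((b ∨ ¬a) ∨ ((b → ¬c) ∨ b)):
1. ¬◇◇((b ∨ ¬a) ∨ ((b → ¬c) ∨ b)), 0
Complete open branch: countermodel on a K-frame, so not valid in K.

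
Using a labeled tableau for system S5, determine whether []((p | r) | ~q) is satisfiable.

1. []((p | r) | ~q), u
2. (p | r) | ~q, u
3. ~q, u
Accessibility: uRu

Satisfiable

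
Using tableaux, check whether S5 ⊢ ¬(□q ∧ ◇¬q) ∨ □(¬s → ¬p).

Tableau for the negation ¬(¬(□q ∧ ◇¬q) ∨ □(¬s → ¬p)):
1. ¬(¬(□q ∧ ◇¬q) ∨ □(¬s → ¬p)), 0
2. □q ∧ ◇¬q, 0
3. ¬□(¬s → ¬p), 0
4. □q, 0
5. ◇¬q, 0
6. q, 0
7. ¬(¬s → ¬p), 1
8. ¬s, 1
9. p, 1
10. q, 1
11. ¬q, 2
12. q, 2
Accessibility: 0R0, 0R1, 0R2, 1R0, 1R1, 1R2, 2R0, 2R1, 2R2
Branch closes: q and ¬q both at 2.
All branches of the negation close; one closing branch shown above.

Valid in S5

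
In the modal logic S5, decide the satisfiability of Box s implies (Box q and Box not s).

1. Box s implies (Box q and Box not s), w0
2. Box q and Box not s, w0   [implies-rule on 1 (branches; this branch)]
3. Box q, w0   [and-rule on 2]
4. Box not s, w0   [and-rule on 2]
5. q, w0   [Box-rule on 3 via w0Rw0]
6. not s, w0   [Box-rule on 4 via w0Rw0]
Accessibility: w0Rw0

Satisfiable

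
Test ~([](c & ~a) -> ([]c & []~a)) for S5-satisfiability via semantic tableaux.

1. ~([](c & ~a) -> ([]c & []~a)), 0
2. [](c & ~a), 0   [~->-rule on 1]
3. ~([]c & []~a), 0   [~->-rule on 1]
4. c & ~a, 0   [[]-rule on 2 via 0R0]
5. c, 0   [&-rule on 4]
6. ~a, 0   [&-rule on 4]
7. ~[]~a, 0   [~&-rule on 3 (branches; this branch)]
8. a, 1   [~[]-rule on 7: fresh world 1, 0R1]
9. c & ~a, 1   [[]-rule on 2 via 0R1]
10. c, 1   [&-rule on 9]
11. ~a, 1   [&-rule on 9]
Accessibility: 0R0, 0R1, 1R0, 1R1
Branch closes: a and ~a both at 1.
(One branch shown.) All branches close.

Unsatisfiable (every branch closes)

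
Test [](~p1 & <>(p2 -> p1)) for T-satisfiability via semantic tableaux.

1. [](~p1 & <>(p2 -> p1)), u
2. ~p1 & <>(p2 -> p1), u
3. ~p1, u
4. <>(p2 -> p1), u
5. p2 -> p1, v
6. ~p1 & <>(p2 -> p1), v
7. ~p1, v
8. <>(p2 -> p1), v
9. ~p2, v
10. p2 -> p1, w
11. p1, w
Accessibility: uRu, uRv, vRv, vRw, wRw

Satisfiable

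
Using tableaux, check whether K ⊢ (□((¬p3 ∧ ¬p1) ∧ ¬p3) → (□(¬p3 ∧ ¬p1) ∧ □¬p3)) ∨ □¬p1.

Valid in K

Tableau for the negation ¬((□((¬p3 ∧ ¬p1) ∧ ¬p3) → (□(¬p3 ∧ ¬p1) ∧ □¬p3)) ∨ □¬p1):
1. ¬((□((¬p3 ∧ ¬p1) ∧ ¬p3) → (□(¬p3 ∧ ¬p1) ∧ □¬p3)) ∨ □¬p1), u
2. ¬(□((¬p3 ∧ ¬p1) ∧ ¬p3) → (□(¬p3 ∧ ¬p1) ∧ □¬p3)), u
3. ¬□¬p1, u
4. □((¬p3 ∧ ¬p1) ∧ ¬p3), u
5. ¬(□(¬p3 ∧ ¬p1) ∧ □¬p3), u
6. ¬□¬p3, u
7. p1, v
8. (¬p3 ∧ ¬p1) ∧ ¬p3, v
9. ¬p3 ∧ ¬p1, v
10. ¬p3, v
11. ¬p1, v
Accessibility: uRv
Branch closes: p1 and ¬p1 both at v.
All branches of the negation close; one closing branch shown above.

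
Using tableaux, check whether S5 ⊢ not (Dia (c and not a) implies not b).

Tableau for the negation Dia (c and not a) implies not b:
1. Dia (c and not a) implies not b, w0
2. not b, w0
Accessibility: w0Rw0
The negation has an open branch (countermodel exists).

Invalid (countermodel exists)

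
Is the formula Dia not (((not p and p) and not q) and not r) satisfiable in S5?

1. Dia not (((not p and p) and not q) and not r), u
2. not (((not p and p) and not q) and not r), v
3. r, v
Accessibility: uRu, uRv, vRu, vRv

Yes, satisfiable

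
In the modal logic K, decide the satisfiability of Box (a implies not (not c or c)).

1. Box (a implies not (not c or c)), 0

Yes, satisfiable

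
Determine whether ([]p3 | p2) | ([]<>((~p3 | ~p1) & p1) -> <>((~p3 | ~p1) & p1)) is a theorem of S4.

Tableau for the negation ~(([]p3 | p2) | ([]<>((~p3 | ~p1) & p1) -> <>((~p3 | ~p1) & p1))):
1. ~(([]p3 | p2) | ([]<>((~p3 | ~p1) & p1) -> <>((~p3 | ~p1) & p1))), 0
2. ~([]p3 | p2), 0
3. ~([]<>((~p3 | ~p1) & p1) -> <>((~p3 | ~p1) & p1)), 0
4. ~[]p3, 0
5. ~p2, 0
6. []<>((~p3 | ~p1) & p1), 0
7. ~<>((~p3 | ~p1) & p1), 0
8. <>((~p3 | ~p1) & p1), 0
9. ~((~p3 | ~p1) & p1), 0
10. ~(~p3 | ~p1), 0
11. p3, 0
12. p1, 0
13. ~p3, 1
14. <>((~p3 | ~p1) & p1), 1
15. ~((~p3 | ~p1) & p1), 1
16. ~p1, 1
17. (~p3 | ~p1) & p1, 2
18. ~p3 | ~p1, 2
19. p1, 2
20. <>((~p3 | ~p1) & p1), 2
21. ~((~p3 | ~p1) & p1), 2
22. ~p3, 2
23. ~(~p3 | ~p1), 2
24. p3, 2
Accessibility: 0R0, 0R1, 0R2, 1R1, 2R2
Branch closes: p3 and ~p3 both at 2.
Every branch of the negation's tableau closes; the branch above is one of them.

Valid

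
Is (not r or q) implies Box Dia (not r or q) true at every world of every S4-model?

Not valid

Tableau for the negation not ((not r or q) implies Box Dia (not r or q)):
1. not ((not r or q) implies Box Dia (not r or q)), w0
2. not r or q, w0
3. not Box Dia (not r or q), w0
4. q, w0
5. not Dia (not r or q), w1
6. not (not r or q), w1
7. r, w1
8. not q, w1
Accessibility: w0Rw0, w0Rw1, w1Rw1
The negation has an open branch (countermodel exists).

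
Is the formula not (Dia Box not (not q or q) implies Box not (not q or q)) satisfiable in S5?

1. not (Dia Box not (not q or q) implies Box not (not q or q)), u
2. Dia Box not (not q or q), u
3. not Box not (not q or q), u
4. Box not (not q or q), v
5. not (not q or q), u
6. q, u
7. not q, u
Accessibility: uRu, uRv, vRu, vRv
Branch closes: q and not q both at u.
(One branch shown.) All branches close.

Unsatisfiable (every branch closes)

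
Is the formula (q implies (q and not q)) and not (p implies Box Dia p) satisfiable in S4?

Satisfiable (open branch found)

1. (q implies (q and not q)) and not (p implies Box Dia p), w0
2. q implies (q and not q), w0   [and-rule on 1]
3. not (p implies Box Dia p), w0   [and-rule on 1]
4. p, w0   [neg-implies-rule on 3]
5. not Box Dia p, w0   [neg-implies-rule on 3]
6. not q, w0   [implies-rule on 2 (branches; this branch)]
7. not Dia p, w1   [neg-Box-rule on 5: fresh world w1, w0Rw1]
8. not p, w1   [neg-Dia-rule on 7 via w1Rw1]
Accessibility: w0Rw0, w0Rw1, w1Rw1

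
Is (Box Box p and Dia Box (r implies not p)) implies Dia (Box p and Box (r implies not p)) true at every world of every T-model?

Tableau for the negation not ((Box Box p and Dia Box (r implies not p)) implies Dia (Box p and Box (r implies not p))):
1. not ((Box Box p and Dia Box (r implies not p)) implies Dia (Box p and Box (r implies not p))), w0
2. Box Box p and Dia Box (r implies not p), w0   [neg-implies-rule on 1]
3. not Dia (Box p and Box (r implies not p)), w0   [neg-implies-rule on 1]
4. Box Box p, w0   [and-rule on 2]
5. Dia Box (r implies not p), w0   [and-rule on 2]
6. not (Box p and Box (r implies not p)), w0   [neg-Dia-rule on 3 via w0Rw0]
7. Box p, w0   [Box-rule on 4 via w0Rw0]
8. p, w0   [Box-rule on 7 via w0Rw0]
9. not Box (r implies not p), w0   [neg-and-rule on 6 (branches; this branch)]
10. Box (r implies not p), w1   [Dia-rule on 5: fresh world w1, w0Rw1]
11. not (Box p and Box (r implies not p)), w1   [neg-Dia-rule on 3 via w0Rw1]
12. Box p, w1   [Box-rule on 4 via w0Rw1]
13. p, w1   [Box-rule on 7 via w0Rw1]
14. r implies not p, w1   [Box-rule on 10 via w1Rw1]
15. not Box (r implies not p), w1   [neg-and-rule on 11 (branches; this branch)]
16. not r, w1   [implies-rule on 14 (branches; this branch)]
17. not (r implies not p), w2   [neg-Box-rule on 9: fresh world w2, w0Rw2]
18. r, w2   [neg-implies-rule on 17]
19. p, w2   [neg-implies-rule on 17]
20. not (Box p and Box (r implies not p)), w2   [neg-Dia-rule on 3 via w0Rw2]
21. Box p, w2   [Box-rule on 4 via w0Rw2]
22. not Box (r implies not p), w2   [neg-and-rule on 20 (branches; this branch)]
23. not (r implies not p), w3   [neg-Box-rule on 15: fresh world w3, w1Rw3]
24. r, w3   [neg-implies-rule on 23]
25. p, w3   [neg-implies-rule on 23]
26. r implies not p, w3   [Box-rule on 10 via w1Rw3]
27. not p, w3   [implies-rule on 26 (branches; this branch)]
Accessibility: w0Rw0, w0Rw1, w0Rw2, w1Rw1, w1Rw3, w2Rw2, w3Rw3
Branch closes: p and not p both at w3.
All branches of the negation close; one closing branch shown above.

Valid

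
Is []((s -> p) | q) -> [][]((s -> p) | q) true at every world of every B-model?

Tableau for the negation ~([]((s -> p) | q) -> [][]((s -> p) | q)):
1. ~([]((s -> p) | q) -> [][]((s -> p) | q)), u
2. []((s -> p) | q), u
3. ~[][]((s -> p) | q), u
4. (s -> p) | q, u
5. q, u
6. ~[]((s -> p) | q), v
7. (s -> p) | q, v
8. q, v
9. ~((s -> p) | q), w
10. ~(s -> p), w
11. ~q, w
12. s, w
13. ~p, w
Accessibility: uRu, uRv, vRu, vRv, vRw, wRv, wRw
The negation has an open branch (countermodel exists).

Invalid (countermodel exists)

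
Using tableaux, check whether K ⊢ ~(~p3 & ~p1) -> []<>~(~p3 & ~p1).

Invalid (countermodel exists)

Tableau for the negation ~(~(~p3 & ~p1) -> []<>~(~p3 & ~p1)):
1. ~(~(~p3 & ~p1) -> []<>~(~p3 & ~p1)), w0
2. ~(~p3 & ~p1), w0   [~->-rule on 1]
3. ~[]<>~(~p3 & ~p1), w0   [~->-rule on 1]
4. p1, w0   [~&-rule on 2 (branches; this branch)]
5. ~<>~(~p3 & ~p1), w1   [~[]-rule on 3: fresh world w1, w0Rw1]
Accessibility: w0Rw1
The negation has an open branch (countermodel exists).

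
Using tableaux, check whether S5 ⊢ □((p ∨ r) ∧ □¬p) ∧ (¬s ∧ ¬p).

No, not valid

Tableau for the negation ¬(□((p ∨ r) ∧ □¬p) ∧ (¬s ∧ ¬p)):
1. ¬(□((p ∨ r) ∧ □¬p) ∧ (¬s ∧ ¬p)), 0
2. ¬(¬s ∧ ¬p), 0
3. p, 0
Accessibility: 0R0
The negation has an open branch (countermodel exists).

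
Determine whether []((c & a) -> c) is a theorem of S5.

Tableau for the negation ~[]((c & a) -> c):
1. ~[]((c & a) -> c), 0
2. ~((c & a) -> c), 1
3. c & a, 1
4. ~c, 1
5. c, 1
6. a, 1
Accessibility: 0R0, 0R1, 1R0, 1R1
Branch closes: c and ~c both at 1.
All branches of the negation close; one closing branch shown above.

Valid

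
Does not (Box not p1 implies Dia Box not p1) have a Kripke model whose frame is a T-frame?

Unsatisfiable (every branch closes)

1. not (Box not p1 implies Dia Box not p1), w0
2. Box not p1, w0
3. not Dia Box not p1, w0
4. not p1, w0
5. not Box not p1, w0
6. p1, w1
7. not p1, w1
Accessibility: w0Rw0, w0Rw1, w1Rw1
Branch closes: p1 and not p1 both at w1.
All branches of the tableau close; one closing branch shown above.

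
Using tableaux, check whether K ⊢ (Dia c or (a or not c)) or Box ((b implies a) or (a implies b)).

Tableau for the negation not ((Dia c or (a or not c)) or Box ((b implies a) or (a implies b))):
1. not ((Dia c or (a or not c)) or Box ((b implies a) or (a implies b))), 0
2. not (Dia c or (a or not c)), 0
3. not Box ((b implies a) or (a implies b)), 0
4. not Dia c, 0
5. not (a or not c), 0
6. not a, 0
7. c, 0
8. not ((b implies a) or (a implies b)), 1
9. not (b implies a), 1
10. not (a implies b), 1
11. b, 1
12. not a, 1
13. a, 1
14. not b, 1
Accessibility: 0R1
Branch closes: a and not a both at 1.
Every branch of the negation's tableau closes; the branch above is one of them.

Valid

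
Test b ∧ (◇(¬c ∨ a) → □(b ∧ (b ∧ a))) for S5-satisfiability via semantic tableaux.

Satisfiable

1. b ∧ (◇(¬c ∨ a) → □(b ∧ (b ∧ a))), w0
2. b, w0
3. ◇(¬c ∨ a) → □(b ∧ (b ∧ a)), w0
4. □(b ∧ (b ∧ a)), w0
5. b ∧ (b ∧ a), w0
6. b ∧ a, w0
7. a, w0
Accessibility: w0Rw0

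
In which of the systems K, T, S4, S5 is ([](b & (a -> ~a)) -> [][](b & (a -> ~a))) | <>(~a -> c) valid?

S4-tableau for the negation ~(([](b & (a -> ~a)) -> [][](b & (a -> ~a))) | <>(~a -> c)):
1. ~(([](b & (a -> ~a)) -> [][](b & (a -> ~a))) | <>(~a -> c)), u
2. ~([](b & (a -> ~a)) -> [][](b & (a -> ~a))), u
3. ~<>(~a -> c), u
4. [](b & (a -> ~a)), u
5. ~[][](b & (a -> ~a)), u
6. ~(~a -> c), u
7. ~a, u
8. ~c, u
9. b & (a -> ~a), u
10. b, u
11. a -> ~a, u
12. ~[](b & (a -> ~a)), v
13. ~(~a -> c), v
14. ~a, v
15. ~c, v
16. b & (a -> ~a), v
17. b, v
18. a -> ~a, v
19. ~(b & (a -> ~a)), w
20. ~(~a -> c), w
21. ~a, w
22. ~c, w
23. b & (a -> ~a), w
24. b, w
25. a -> ~a, w
26. ~(a -> ~a), w
27. a, w
Accessibility: uRu, uRv, uRw, vRv, vRw, wRw
Branch closes: a and ~a both at w.
Every branch closes (one shown): valid in S4, hence also in S5 (every theorem of S4 is a theorem of S5).
T-tableau for the negation ~(([](b & (a -> ~a)) -> [][](b & (a -> ~a))) | <>(~a -> c)):
1. ~(([](b & (a -> ~a)) -> [][](b & (a -> ~a))) | <>(~a -> c)), u
2. ~([](b & (a -> ~a)) -> [][](b & (a -> ~a))), u
3. ~<>(~a -> c), u
4. [](b & (a -> ~a)), u
5. ~[][](b & (a -> ~a)), u
6. ~(~a -> c), u
7. ~a, u
8. ~c, u
9. b & (a -> ~a), u
10. b, u
11. a -> ~a, u
12. ~[](b & (a -> ~a)), v
13. ~(~a -> c), v
14. ~a, v
15. ~c, v
16. b & (a -> ~a), v
17. b, v
18. a -> ~a, v
19. ~(b & (a -> ~a)), w
20. ~(a -> ~a), w
21. a, w
Accessibility: uRu, uRv, vRv, vRw, wRw
Complete open branch: countermodel on a T-frame, so not valid in T, nor in K (the same frame is also a K-frame).

S4, S5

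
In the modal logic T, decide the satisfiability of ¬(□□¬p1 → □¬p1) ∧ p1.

Unsatisfiable (every branch closes)

1. ¬(□□¬p1 → □¬p1) ∧ p1, w0
2. ¬(□□¬p1 → □¬p1), w0   [∧-rule on 1]
3. p1, w0   [∧-rule on 1]
4. □□¬p1, w0   [¬→-rule on 2]
5. ¬□¬p1, w0   [¬→-rule on 2]
6. □¬p1, w0   [□-rule on 4 via w0Rw0]
7. ¬p1, w0   [□-rule on 6 via w0Rw0]
Accessibility: w0Rw0
Branch closes: p1 and ¬p1 both at w0.
Every branch closes; the branch above is one of them.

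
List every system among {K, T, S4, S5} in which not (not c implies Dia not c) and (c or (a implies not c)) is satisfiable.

T-tableau for the formula:
1. not (not c implies Dia not c) and (c or (a implies not c)), w0
2. not (not c implies Dia not c), w0
3. c or (a implies not c), w0
4. not c, w0
5. not Dia not c, w0
6. c, w0
Accessibility: w0Rw0
Branch closes: c and not c both at w0.
Every branch closes (one shown): unsatisfiable in T, hence also in S4, S5 (every S4/S5-frame is a T-frame).
K-tableau for the formula:
1. not (not c implies Dia not c) and (c or (a implies not c)), w0
2. not (not c implies Dia not c), w0
3. c or (a implies not c), w0
4. not c, w0
5. not Dia not c, w0
6. a implies not c, w0
Complete open branch: satisfiable in K.

K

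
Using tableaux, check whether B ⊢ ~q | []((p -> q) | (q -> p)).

Yes, valid

Tableau for the negation ~(~q | []((p -> q) | (q -> p))):
1. ~(~q | []((p -> q) | (q -> p))), w0
2. q, w0
3. ~[]((p -> q) | (q -> p)), w0
4. ~((p -> q) | (q -> p)), w1
5. ~(p -> q), w1
6. ~(q -> p), w1
7. p, w1
8. ~q, w1
9. q, w1
10. ~p, w1
Accessibility: w0Rw0, w0Rw1, w1Rw0, w1Rw1
Branch closes: q and ~q both at w1.
All branches of the negation close; one closing branch shown above.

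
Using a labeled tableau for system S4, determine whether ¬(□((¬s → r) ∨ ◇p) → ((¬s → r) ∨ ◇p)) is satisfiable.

1. ¬(□((¬s → r) ∨ ◇p) → ((¬s → r) ∨ ◇p)), u
2. □((¬s → r) ∨ ◇p), u   [¬→-rule on 1]
3. ¬((¬s → r) ∨ ◇p), u   [¬→-rule on 1]
4. ¬(¬s → r), u   [¬∨-rule on 3]
5. ¬◇p, u   [¬∨-rule on 3]
6. ¬s, u   [¬→-rule on 4]
7. ¬r, u   [¬→-rule on 4]
8. (¬s → r) ∨ ◇p, u   [□-rule on 2 via uRu]
9. ¬p, u   [¬◇-rule on 5 via uRu]
10. ◇p, u   [∨-rule on 8 (branches; this branch)]
11. p, v   [◇-rule on 10: fresh world v, uRv]
12. (¬s → r) ∨ ◇p, v   [□-rule on 2 via uRv]
13. ¬p, v   [¬◇-rule on 5 via uRv]
Accessibility: uRu, uRv, vRv
Branch closes: p and ¬p both at v.
All branches of the tableau close; one closing branch shown above.

No, unsatisfiable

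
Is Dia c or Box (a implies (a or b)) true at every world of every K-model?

Tableau for the negation not (Dia c or Box (a implies (a or b))):
1. not (Dia c or Box (a implies (a or b))), u
2. not Dia c, u
3. not Box (a implies (a or b)), u
4. not (a implies (a or b)), v
5. a, v
6. not (a or b), v
7. not a, v
8. not b, v
Accessibility: uRv
Branch closes: a and not a both at v.
Every branch of the negation's tableau closes; the branch above is one of them.

Yes, valid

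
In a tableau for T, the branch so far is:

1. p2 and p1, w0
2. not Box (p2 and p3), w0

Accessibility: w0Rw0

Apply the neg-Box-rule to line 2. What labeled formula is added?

a fresh world w1 with w0Rw1, and not (p2 and p3) at w1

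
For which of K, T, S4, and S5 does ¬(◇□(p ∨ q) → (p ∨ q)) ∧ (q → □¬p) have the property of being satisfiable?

K, T, S4

S5-tableau for the formula:
1. ¬(◇□(p ∨ q) → (p ∨ q)) ∧ (q → □¬p), u
2. ¬(◇□(p ∨ q) → (p ∨ q)), u   [∧-rule on 1]
3. q → □¬p, u   [∧-rule on 1]
4. ◇□(p ∨ q), u   [¬→-rule on 2]
5. ¬(p ∨ q), u   [¬→-rule on 2]
6. ¬p, u   [¬∨-rule on 5]
7. ¬q, u   [¬∨-rule on 5]
8. □¬p, u   [→-rule on 3 (branches; this branch)]
9. □(p ∨ q), v   [◇-rule on 4: fresh world v, uRv]
10. ¬p, v   [□-rule on 8 via uRv]
11. p ∨ q, u   [□-rule on 9 via vRu]
12. p ∨ q, v   [□-rule on 9 via vRv]
13. q, u   [∨-rule on 11 (branches; this branch)]
Accessibility: uRu, uRv, vRu, vRv
Branch closes: q and ¬q both at u.
Every branch closes (one shown): unsatisfiable in S5.
S4-tableau for the formula:
1. ¬(◇□(p ∨ q) → (p ∨ q)) ∧ (q → □¬p), u
2. ¬(◇□(p ∨ q) → (p ∨ q)), u   [∧-rule on 1]
3. q → □¬p, u   [∧-rule on 1]
4. ◇□(p ∨ q), u   [¬→-rule on 2]
5. ¬(p ∨ q), u   [¬→-rule on 2]
6. ¬p, u   [¬∨-rule on 5]
7. ¬q, u   [¬∨-rule on 5]
8. □¬p, u   [→-rule on 3 (branches; this branch)]
9. □(p ∨ q), v   [◇-rule on 4: fresh world v, uRv]
10. ¬p, v   [□-rule on 8 via uRv]
11. p ∨ q, v   [□-rule on 9 via vRv]
12. q, v   [∨-rule on 11 (branches; this branch)]
Accessibility: uRu, uRv, vRv
Complete open branch: satisfiable in S4, hence also in K, T (this S4-model is also a K-model and a T-model).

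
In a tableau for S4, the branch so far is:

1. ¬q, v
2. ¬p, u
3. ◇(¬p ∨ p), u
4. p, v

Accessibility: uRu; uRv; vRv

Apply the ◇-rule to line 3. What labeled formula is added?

a fresh world w with uRw, and ¬p ∨ p at w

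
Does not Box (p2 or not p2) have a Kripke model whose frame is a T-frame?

Unsatisfiable

1. not Box (p2 or not p2), 0
2. not (p2 or not p2), 1   [neg-Box-rule on 1: fresh world 1, 0R1]
3. not p2, 1   [neg-or-rule on 2]
4. p2, 1   [neg-or-rule on 2]
Accessibility: 0R0, 0R1, 1R1
Branch closes: p2 and not p2 both at 1.
(One branch shown.) All branches close.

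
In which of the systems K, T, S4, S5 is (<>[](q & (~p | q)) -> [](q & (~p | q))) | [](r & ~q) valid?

S5

S5-tableau for the negation ~((<>[](q & (~p | q)) -> [](q & (~p | q))) | [](r & ~q)):
1. ~((<>[](q & (~p | q)) -> [](q & (~p | q))) | [](r & ~q)), u
2. ~(<>[](q & (~p | q)) -> [](q & (~p | q))), u
3. ~[](r & ~q), u
4. <>[](q & (~p | q)), u
5. ~[](q & (~p | q)), u
6. ~(r & ~q), v
7. q, v
8. [](q & (~p | q)), w
9. q & (~p | q), u
10. q, u
11. ~p | q, u
12. q & (~p | q), v
13. ~p | q, v
14. q & (~p | q), w
15. q, w
16. ~p | q, w
17. ~(q & (~p | q)), x
18. q & (~p | q), x
19. q, x
20. ~p | q, x
21. ~(~p | q), x
22. p, x
23. ~q, x
Accessibility: uRu, uRv, uRw, uRx, vRu, vRv, vRw, vRx, wRu, wRv, wRw, wRx, xRu, xRv, xRw, xRx
Branch closes: q and ~q both at x.
Every branch closes (one shown): valid in S5.
S4-tableau for the negation ~((<>[](q & (~p | q)) -> [](q & (~p | q))) | [](r & ~q)):
1. ~((<>[](q & (~p | q)) -> [](q & (~p | q))) | [](r & ~q)), u
2. ~(<>[](q & (~p | q)) -> [](q & (~p | q))), u
3. ~[](r & ~q), u
4. <>[](q & (~p | q)), u
5. ~[](q & (~p | q)), u
6. ~(r & ~q), v
7. q, v
8. [](q & (~p | q)), w
9. q & (~p | q), w
10. q, w
11. ~p | q, w
12. ~(q & (~p | q)), x
13. ~(~p | q), x
14. p, x
15. ~q, x
Accessibility: uRu, uRv, uRw, uRx, vRv, wRw, xRx
Complete open branch: countermodel on an S4-frame, so not valid in S4, nor in K, T (the same frame is also a K-frame and a T-frame).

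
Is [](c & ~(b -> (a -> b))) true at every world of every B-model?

Tableau for the negation ~[](c & ~(b -> (a -> b))):
1. ~[](c & ~(b -> (a -> b))), w0
2. ~(c & ~(b -> (a -> b))), w1
3. b -> (a -> b), w1
4. a -> b, w1
5. b, w1
Accessibility: w0Rw0, w0Rw1, w1Rw0, w1Rw1
The negation has an open branch (countermodel exists).

Invalid (countermodel exists)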